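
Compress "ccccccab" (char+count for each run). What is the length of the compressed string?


Input: ccccccab
Runs:
  'c' x 6 => "c6"
  'a' x 1 => "a1"
  'b' x 1 => "b1"
Compressed: "c6a1b1"
Compressed length: 6

6


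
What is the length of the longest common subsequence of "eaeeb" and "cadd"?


LCS of "eaeeb" and "cadd"
DP table:
           c    a    d    d
      0    0    0    0    0
  e   0    0    0    0    0
  a   0    0    1    1    1
  e   0    0    1    1    1
  e   0    0    1    1    1
  b   0    0    1    1    1
LCS length = dp[5][4] = 1

1


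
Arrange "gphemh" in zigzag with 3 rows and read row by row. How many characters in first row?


Zigzag "gphemh" into 3 rows:
Placing characters:
  'g' => row 0
  'p' => row 1
  'h' => row 2
  'e' => row 1
  'm' => row 0
  'h' => row 1
Rows:
  Row 0: "gm"
  Row 1: "peh"
  Row 2: "h"
First row length: 2

2


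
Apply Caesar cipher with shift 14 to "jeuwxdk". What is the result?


Caesar cipher: shift "jeuwxdk" by 14
  'j' (pos 9) + 14 = pos 23 = 'x'
  'e' (pos 4) + 14 = pos 18 = 's'
  'u' (pos 20) + 14 = pos 8 = 'i'
  'w' (pos 22) + 14 = pos 10 = 'k'
  'x' (pos 23) + 14 = pos 11 = 'l'
  'd' (pos 3) + 14 = pos 17 = 'r'
  'k' (pos 10) + 14 = pos 24 = 'y'
Result: xsiklry

xsiklry


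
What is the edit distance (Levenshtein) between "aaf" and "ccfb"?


Computing edit distance: "aaf" -> "ccfb"
DP table:
           c    c    f    b
      0    1    2    3    4
  a   1    1    2    3    4
  a   2    2    2    3    4
  f   3    3    3    2    3
Edit distance = dp[3][4] = 3

3


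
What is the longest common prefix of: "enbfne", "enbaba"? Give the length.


Words: enbfne, enbaba
  Position 0: all 'e' => match
  Position 1: all 'n' => match
  Position 2: all 'b' => match
  Position 3: ('f', 'a') => mismatch, stop
LCP = "enb" (length 3)

3


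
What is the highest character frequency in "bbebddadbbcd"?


Input: bbebddadbbcd
Character counts:
  'a': 1
  'b': 5
  'c': 1
  'd': 4
  'e': 1
Maximum frequency: 5

5


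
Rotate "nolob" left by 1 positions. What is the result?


Input: "nolob", rotate left by 1
First 1 characters: "n"
Remaining characters: "olob"
Concatenate remaining + first: "olob" + "n" = "olobn"

olobn


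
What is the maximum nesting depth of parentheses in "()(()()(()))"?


Input: "()(()()(()))"
Tracking depth:
  Position 0 '(': depth becomes 1
  Position 1 ')': depth becomes 0
  Position 2 '(': depth becomes 1
  Position 3 '(': depth becomes 2
  Position 4 ')': depth becomes 1
  Position 5 '(': depth becomes 2
  Position 6 ')': depth becomes 1
  Position 7 '(': depth becomes 2
  Position 8 '(': depth becomes 3
  Position 9 ')': depth becomes 2
  Position 10 ')': depth becomes 1
  Position 11 ')': depth becomes 0
Maximum depth reached: 3

3


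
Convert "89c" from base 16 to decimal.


Input: "89c" in base 16
Positional expansion:
  Digit '8' (value 8) x 16^2 = 2048
  Digit '9' (value 9) x 16^1 = 144
  Digit 'c' (value 12) x 16^0 = 12
Sum = 2204

2204


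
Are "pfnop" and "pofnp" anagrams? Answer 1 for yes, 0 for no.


Strings: "pfnop", "pofnp"
Sorted first:  fnopp
Sorted second: fnopp
Sorted forms match => anagrams

1


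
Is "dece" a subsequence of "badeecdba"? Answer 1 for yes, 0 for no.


Check if "dece" is a subsequence of "badeecdba"
Greedy scan:
  Position 0 ('b'): no match needed
  Position 1 ('a'): no match needed
  Position 2 ('d'): matches sub[0] = 'd'
  Position 3 ('e'): matches sub[1] = 'e'
  Position 4 ('e'): no match needed
  Position 5 ('c'): matches sub[2] = 'c'
  Position 6 ('d'): no match needed
  Position 7 ('b'): no match needed
  Position 8 ('a'): no match needed
Only matched 3/4 characters => not a subsequence

0


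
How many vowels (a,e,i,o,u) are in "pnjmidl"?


Input: pnjmidl
Checking each character:
  'p' at position 0: consonant
  'n' at position 1: consonant
  'j' at position 2: consonant
  'm' at position 3: consonant
  'i' at position 4: vowel (running total: 1)
  'd' at position 5: consonant
  'l' at position 6: consonant
Total vowels: 1

1


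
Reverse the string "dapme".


Input: dapme
Reading characters right to left:
  Position 4: 'e'
  Position 3: 'm'
  Position 2: 'p'
  Position 1: 'a'
  Position 0: 'd'
Reversed: empad

empad


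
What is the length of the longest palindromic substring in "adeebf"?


Input: "adeebf"
Checking substrings for palindromes:
  [2:4] "ee" (len 2) => palindrome
Longest palindromic substring: "ee" with length 2

2


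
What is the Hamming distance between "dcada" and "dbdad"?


Comparing "dcada" and "dbdad" position by position:
  Position 0: 'd' vs 'd' => same
  Position 1: 'c' vs 'b' => differ
  Position 2: 'a' vs 'd' => differ
  Position 3: 'd' vs 'a' => differ
  Position 4: 'a' vs 'd' => differ
Total differences (Hamming distance): 4

4


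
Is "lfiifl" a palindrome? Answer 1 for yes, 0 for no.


Input: lfiifl
Reversed: lfiifl
  Compare pos 0 ('l') with pos 5 ('l'): match
  Compare pos 1 ('f') with pos 4 ('f'): match
  Compare pos 2 ('i') with pos 3 ('i'): match
Result: palindrome

1


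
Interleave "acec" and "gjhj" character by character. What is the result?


Interleaving "acec" and "gjhj":
  Position 0: 'a' from first, 'g' from second => "ag"
  Position 1: 'c' from first, 'j' from second => "cj"
  Position 2: 'e' from first, 'h' from second => "eh"
  Position 3: 'c' from first, 'j' from second => "cj"
Result: agcjehcj

agcjehcj


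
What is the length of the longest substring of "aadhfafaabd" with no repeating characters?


Input: "aadhfafaabd"
Sliding window (track last position of each char):
  Position 0 ('a'): window [0,0] length 1 -- new best
  Position 1 ('a'): repeat (last at 0), move window start to 1
  Position 1 ('a'): window [1,1] length 1
  Position 2 ('d'): window [1,2] length 2 -- new best
  Position 3 ('h'): window [1,3] length 3 -- new best
  Position 4 ('f'): window [1,4] length 4 -- new best
  Position 5 ('a'): repeat (last at 1), move window start to 2
  Position 5 ('a'): window [2,5] length 4
  Position 6 ('f'): repeat (last at 4), move window start to 5
  Position 6 ('f'): window [5,6] length 2
  Position 7 ('a'): repeat (last at 5), move window start to 6
  Position 7 ('a'): window [6,7] length 2
  Position 8 ('a'): repeat (last at 7), move window start to 8
  Position 8 ('a'): window [8,8] length 1
  Position 9 ('b'): window [8,9] length 2
  Position 10 ('d'): window [8,10] length 3
Longest substring with no repeats: "adhf" with length 4

4


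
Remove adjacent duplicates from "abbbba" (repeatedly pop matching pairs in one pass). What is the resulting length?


Input: abbbba
Stack-based adjacent duplicate removal:
  Read 'a': push. Stack: a
  Read 'b': push. Stack: ab
  Read 'b': matches stack top 'b' => pop. Stack: a
  Read 'b': push. Stack: ab
  Read 'b': matches stack top 'b' => pop. Stack: a
  Read 'a': matches stack top 'a' => pop. Stack: (empty)
Final stack: "" (length 0)

0


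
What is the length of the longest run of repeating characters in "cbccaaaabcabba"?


Input: "cbccaaaabcabba"
Scanning for longest run:
  Position 1 ('b'): new char, reset run to 1
  Position 2 ('c'): new char, reset run to 1
  Position 3 ('c'): continues run of 'c', length=2
  Position 4 ('a'): new char, reset run to 1
  Position 5 ('a'): continues run of 'a', length=2
  Position 6 ('a'): continues run of 'a', length=3
  Position 7 ('a'): continues run of 'a', length=4
  Position 8 ('b'): new char, reset run to 1
  Position 9 ('c'): new char, reset run to 1
  Position 10 ('a'): new char, reset run to 1
  Position 11 ('b'): new char, reset run to 1
  Position 12 ('b'): continues run of 'b', length=2
  Position 13 ('a'): new char, reset run to 1
Longest run: 'a' with length 4

4


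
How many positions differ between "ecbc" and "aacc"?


Comparing "ecbc" and "aacc" position by position:
  Position 0: 'e' vs 'a' => DIFFER
  Position 1: 'c' vs 'a' => DIFFER
  Position 2: 'b' vs 'c' => DIFFER
  Position 3: 'c' vs 'c' => same
Positions that differ: 3

3


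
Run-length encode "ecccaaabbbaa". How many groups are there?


Input: ecccaaabbbaa
Scanning for consecutive runs:
  Group 1: 'e' x 1 (positions 0-0)
  Group 2: 'c' x 3 (positions 1-3)
  Group 3: 'a' x 3 (positions 4-6)
  Group 4: 'b' x 3 (positions 7-9)
  Group 5: 'a' x 2 (positions 10-11)
Total groups: 5

5


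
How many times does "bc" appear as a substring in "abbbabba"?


Searching for "bc" in "abbbabba"
Scanning each position:
  Position 0: "ab" => no
  Position 1: "bb" => no
  Position 2: "bb" => no
  Position 3: "ba" => no
  Position 4: "ab" => no
  Position 5: "bb" => no
  Position 6: "ba" => no
Total occurrences: 0

0


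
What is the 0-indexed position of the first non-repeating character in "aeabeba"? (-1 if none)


Input: aeabeba
Character frequencies:
  'a': 3
  'b': 2
  'e': 2
Scanning left to right for freq == 1:
  Position 0 ('a'): freq=3, skip
  Position 1 ('e'): freq=2, skip
  Position 2 ('a'): freq=3, skip
  Position 3 ('b'): freq=2, skip
  Position 4 ('e'): freq=2, skip
  Position 5 ('b'): freq=2, skip
  Position 6 ('a'): freq=3, skip
  No unique character found => answer = -1

-1


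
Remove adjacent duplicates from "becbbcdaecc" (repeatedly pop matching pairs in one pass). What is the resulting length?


Input: becbbcdaecc
Stack-based adjacent duplicate removal:
  Read 'b': push. Stack: b
  Read 'e': push. Stack: be
  Read 'c': push. Stack: bec
  Read 'b': push. Stack: becb
  Read 'b': matches stack top 'b' => pop. Stack: bec
  Read 'c': matches stack top 'c' => pop. Stack: be
  Read 'd': push. Stack: bed
  Read 'a': push. Stack: beda
  Read 'e': push. Stack: bedae
  Read 'c': push. Stack: bedaec
  Read 'c': matches stack top 'c' => pop. Stack: bedae
Final stack: "bedae" (length 5)

5


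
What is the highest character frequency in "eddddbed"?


Input: eddddbed
Character counts:
  'b': 1
  'd': 5
  'e': 2
Maximum frequency: 5

5


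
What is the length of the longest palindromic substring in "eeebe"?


Input: "eeebe"
Checking substrings for palindromes:
  [0:3] "eee" (len 3) => palindrome
  [2:5] "ebe" (len 3) => palindrome
  [0:2] "ee" (len 2) => palindrome
  [1:3] "ee" (len 2) => palindrome
Longest palindromic substring: "eee" with length 3

3


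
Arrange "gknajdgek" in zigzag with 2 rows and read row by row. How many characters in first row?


Zigzag "gknajdgek" into 2 rows:
Placing characters:
  'g' => row 0
  'k' => row 1
  'n' => row 0
  'a' => row 1
  'j' => row 0
  'd' => row 1
  'g' => row 0
  'e' => row 1
  'k' => row 0
Rows:
  Row 0: "gnjgk"
  Row 1: "kade"
First row length: 5

5


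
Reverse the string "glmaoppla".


Input: glmaoppla
Reading characters right to left:
  Position 8: 'a'
  Position 7: 'l'
  Position 6: 'p'
  Position 5: 'p'
  Position 4: 'o'
  Position 3: 'a'
  Position 2: 'm'
  Position 1: 'l'
  Position 0: 'g'
Reversed: alppoamlg

alppoamlg


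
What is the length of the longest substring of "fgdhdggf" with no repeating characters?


Input: "fgdhdggf"
Sliding window (track last position of each char):
  Position 0 ('f'): window [0,0] length 1 -- new best
  Position 1 ('g'): window [0,1] length 2 -- new best
  Position 2 ('d'): window [0,2] length 3 -- new best
  Position 3 ('h'): window [0,3] length 4 -- new best
  Position 4 ('d'): repeat (last at 2), move window start to 3
  Position 4 ('d'): window [3,4] length 2
  Position 5 ('g'): window [3,5] length 3
  Position 6 ('g'): repeat (last at 5), move window start to 6
  Position 6 ('g'): window [6,6] length 1
  Position 7 ('f'): window [6,7] length 2
Longest substring with no repeats: "fgdh" with length 4

4


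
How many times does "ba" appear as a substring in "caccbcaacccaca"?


Searching for "ba" in "caccbcaacccaca"
Scanning each position:
  Position 0: "ca" => no
  Position 1: "ac" => no
  Position 2: "cc" => no
  Position 3: "cb" => no
  Position 4: "bc" => no
  Position 5: "ca" => no
  Position 6: "aa" => no
  Position 7: "ac" => no
  Position 8: "cc" => no
  Position 9: "cc" => no
  Position 10: "ca" => no
  Position 11: "ac" => no
  Position 12: "ca" => no
Total occurrences: 0

0


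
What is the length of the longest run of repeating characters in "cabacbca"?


Input: "cabacbca"
Scanning for longest run:
  Position 1 ('a'): new char, reset run to 1
  Position 2 ('b'): new char, reset run to 1
  Position 3 ('a'): new char, reset run to 1
  Position 4 ('c'): new char, reset run to 1
  Position 5 ('b'): new char, reset run to 1
  Position 6 ('c'): new char, reset run to 1
  Position 7 ('a'): new char, reset run to 1
Longest run: 'c' with length 1

1


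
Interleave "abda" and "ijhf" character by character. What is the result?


Interleaving "abda" and "ijhf":
  Position 0: 'a' from first, 'i' from second => "ai"
  Position 1: 'b' from first, 'j' from second => "bj"
  Position 2: 'd' from first, 'h' from second => "dh"
  Position 3: 'a' from first, 'f' from second => "af"
Result: aibjdhaf

aibjdhaf


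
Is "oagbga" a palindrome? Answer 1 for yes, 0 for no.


Input: oagbga
Reversed: agbgao
  Compare pos 0 ('o') with pos 5 ('a'): MISMATCH
  Compare pos 1 ('a') with pos 4 ('g'): MISMATCH
  Compare pos 2 ('g') with pos 3 ('b'): MISMATCH
Result: not a palindrome

0


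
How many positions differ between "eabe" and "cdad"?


Comparing "eabe" and "cdad" position by position:
  Position 0: 'e' vs 'c' => DIFFER
  Position 1: 'a' vs 'd' => DIFFER
  Position 2: 'b' vs 'a' => DIFFER
  Position 3: 'e' vs 'd' => DIFFER
Positions that differ: 4

4


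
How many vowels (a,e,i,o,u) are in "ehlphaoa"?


Input: ehlphaoa
Checking each character:
  'e' at position 0: vowel (running total: 1)
  'h' at position 1: consonant
  'l' at position 2: consonant
  'p' at position 3: consonant
  'h' at position 4: consonant
  'a' at position 5: vowel (running total: 2)
  'o' at position 6: vowel (running total: 3)
  'a' at position 7: vowel (running total: 4)
Total vowels: 4

4


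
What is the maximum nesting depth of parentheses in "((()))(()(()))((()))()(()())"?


Input: "((()))(()(()))((()))()(()())"
Tracking depth:
  Position 0 '(': depth becomes 1
  Position 1 '(': depth becomes 2
  Position 2 '(': depth becomes 3
  Position 3 ')': depth becomes 2
  Position 4 ')': depth becomes 1
  Position 5 ')': depth becomes 0
  Position 6 '(': depth becomes 1
  Position 7 '(': depth becomes 2
  Position 8 ')': depth becomes 1
  Position 9 '(': depth becomes 2
  Position 10 '(': depth becomes 3
  Position 11 ')': depth becomes 2
  Position 12 ')': depth becomes 1
  Position 13 ')': depth becomes 0
  Position 14 '(': depth becomes 1
  Position 15 '(': depth becomes 2
  Position 16 '(': depth becomes 3
  Position 17 ')': depth becomes 2
  Position 18 ')': depth becomes 1
  Position 19 ')': depth becomes 0
  Position 20 '(': depth becomes 1
  Position 21 ')': depth becomes 0
  Position 22 '(': depth becomes 1
  Position 23 '(': depth becomes 2
  Position 24 ')': depth becomes 1
  Position 25 '(': depth becomes 2
  Position 26 ')': depth becomes 1
  Position 27 ')': depth becomes 0
Maximum depth reached: 3

3


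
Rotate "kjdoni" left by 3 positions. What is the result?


Input: "kjdoni", rotate left by 3
First 3 characters: "kjd"
Remaining characters: "oni"
Concatenate remaining + first: "oni" + "kjd" = "onikjd"

onikjd


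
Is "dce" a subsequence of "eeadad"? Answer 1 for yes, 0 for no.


Check if "dce" is a subsequence of "eeadad"
Greedy scan:
  Position 0 ('e'): no match needed
  Position 1 ('e'): no match needed
  Position 2 ('a'): no match needed
  Position 3 ('d'): matches sub[0] = 'd'
  Position 4 ('a'): no match needed
  Position 5 ('d'): no match needed
Only matched 1/3 characters => not a subsequence

0


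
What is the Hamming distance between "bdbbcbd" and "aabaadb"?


Comparing "bdbbcbd" and "aabaadb" position by position:
  Position 0: 'b' vs 'a' => differ
  Position 1: 'd' vs 'a' => differ
  Position 2: 'b' vs 'b' => same
  Position 3: 'b' vs 'a' => differ
  Position 4: 'c' vs 'a' => differ
  Position 5: 'b' vs 'd' => differ
  Position 6: 'd' vs 'b' => differ
Total differences (Hamming distance): 6

6


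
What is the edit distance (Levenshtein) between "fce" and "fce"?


Computing edit distance: "fce" -> "fce"
DP table:
           f    c    e
      0    1    2    3
  f   1    0    1    2
  c   2    1    0    1
  e   3    2    1    0
Edit distance = dp[3][3] = 0

0


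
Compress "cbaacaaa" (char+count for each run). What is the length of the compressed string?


Input: cbaacaaa
Runs:
  'c' x 1 => "c1"
  'b' x 1 => "b1"
  'a' x 2 => "a2"
  'c' x 1 => "c1"
  'a' x 3 => "a3"
Compressed: "c1b1a2c1a3"
Compressed length: 10

10


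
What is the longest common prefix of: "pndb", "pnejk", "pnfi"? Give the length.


Words: pndb, pnejk, pnfi
  Position 0: all 'p' => match
  Position 1: all 'n' => match
  Position 2: ('d', 'e', 'f') => mismatch, stop
LCP = "pn" (length 2)

2


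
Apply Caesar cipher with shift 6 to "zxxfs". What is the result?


Caesar cipher: shift "zxxfs" by 6
  'z' (pos 25) + 6 = pos 5 = 'f'
  'x' (pos 23) + 6 = pos 3 = 'd'
  'x' (pos 23) + 6 = pos 3 = 'd'
  'f' (pos 5) + 6 = pos 11 = 'l'
  's' (pos 18) + 6 = pos 24 = 'y'
Result: fddly

fddly


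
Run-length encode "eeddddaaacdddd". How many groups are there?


Input: eeddddaaacdddd
Scanning for consecutive runs:
  Group 1: 'e' x 2 (positions 0-1)
  Group 2: 'd' x 4 (positions 2-5)
  Group 3: 'a' x 3 (positions 6-8)
  Group 4: 'c' x 1 (positions 9-9)
  Group 5: 'd' x 4 (positions 10-13)
Total groups: 5

5


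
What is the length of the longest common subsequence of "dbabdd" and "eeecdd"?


LCS of "dbabdd" and "eeecdd"
DP table:
           e    e    e    c    d    d
      0    0    0    0    0    0    0
  d   0    0    0    0    0    1    1
  b   0    0    0    0    0    1    1
  a   0    0    0    0    0    1    1
  b   0    0    0    0    0    1    1
  d   0    0    0    0    0    1    2
  d   0    0    0    0    0    1    2
LCS length = dp[6][6] = 2

2


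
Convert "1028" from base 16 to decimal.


Input: "1028" in base 16
Positional expansion:
  Digit '1' (value 1) x 16^3 = 4096
  Digit '0' (value 0) x 16^2 = 0
  Digit '2' (value 2) x 16^1 = 32
  Digit '8' (value 8) x 16^0 = 8
Sum = 4136

4136


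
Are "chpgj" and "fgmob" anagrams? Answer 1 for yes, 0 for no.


Strings: "chpgj", "fgmob"
Sorted first:  cghjp
Sorted second: bfgmo
Differ at position 0: 'c' vs 'b' => not anagrams

0


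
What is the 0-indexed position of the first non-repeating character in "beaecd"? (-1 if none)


Input: beaecd
Character frequencies:
  'a': 1
  'b': 1
  'c': 1
  'd': 1
  'e': 2
Scanning left to right for freq == 1:
  Position 0 ('b'): unique! => answer = 0

0


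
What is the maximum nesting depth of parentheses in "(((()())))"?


Input: "(((()())))"
Tracking depth:
  Position 0 '(': depth becomes 1
  Position 1 '(': depth becomes 2
  Position 2 '(': depth becomes 3
  Position 3 '(': depth becomes 4
  Position 4 ')': depth becomes 3
  Position 5 '(': depth becomes 4
  Position 6 ')': depth becomes 3
  Position 7 ')': depth becomes 2
  Position 8 ')': depth becomes 1
  Position 9 ')': depth becomes 0
Maximum depth reached: 4

4


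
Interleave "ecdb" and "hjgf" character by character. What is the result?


Interleaving "ecdb" and "hjgf":
  Position 0: 'e' from first, 'h' from second => "eh"
  Position 1: 'c' from first, 'j' from second => "cj"
  Position 2: 'd' from first, 'g' from second => "dg"
  Position 3: 'b' from first, 'f' from second => "bf"
Result: ehcjdgbf

ehcjdgbf


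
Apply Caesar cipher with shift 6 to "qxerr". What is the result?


Caesar cipher: shift "qxerr" by 6
  'q' (pos 16) + 6 = pos 22 = 'w'
  'x' (pos 23) + 6 = pos 3 = 'd'
  'e' (pos 4) + 6 = pos 10 = 'k'
  'r' (pos 17) + 6 = pos 23 = 'x'
  'r' (pos 17) + 6 = pos 23 = 'x'
Result: wdkxx

wdkxx


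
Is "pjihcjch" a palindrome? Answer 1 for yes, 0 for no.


Input: pjihcjch
Reversed: hcjchijp
  Compare pos 0 ('p') with pos 7 ('h'): MISMATCH
  Compare pos 1 ('j') with pos 6 ('c'): MISMATCH
  Compare pos 2 ('i') with pos 5 ('j'): MISMATCH
  Compare pos 3 ('h') with pos 4 ('c'): MISMATCH
Result: not a palindrome

0


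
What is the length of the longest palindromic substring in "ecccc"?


Input: "ecccc"
Checking substrings for palindromes:
  [1:5] "cccc" (len 4) => palindrome
  [1:4] "ccc" (len 3) => palindrome
  [2:5] "ccc" (len 3) => palindrome
  [1:3] "cc" (len 2) => palindrome
  [2:4] "cc" (len 2) => palindrome
  [3:5] "cc" (len 2) => palindrome
Longest palindromic substring: "cccc" with length 4

4


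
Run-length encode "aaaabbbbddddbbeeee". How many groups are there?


Input: aaaabbbbddddbbeeee
Scanning for consecutive runs:
  Group 1: 'a' x 4 (positions 0-3)
  Group 2: 'b' x 4 (positions 4-7)
  Group 3: 'd' x 4 (positions 8-11)
  Group 4: 'b' x 2 (positions 12-13)
  Group 5: 'e' x 4 (positions 14-17)
Total groups: 5

5


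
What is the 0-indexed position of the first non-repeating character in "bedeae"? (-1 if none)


Input: bedeae
Character frequencies:
  'a': 1
  'b': 1
  'd': 1
  'e': 3
Scanning left to right for freq == 1:
  Position 0 ('b'): unique! => answer = 0

0


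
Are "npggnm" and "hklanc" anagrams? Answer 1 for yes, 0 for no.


Strings: "npggnm", "hklanc"
Sorted first:  ggmnnp
Sorted second: achkln
Differ at position 0: 'g' vs 'a' => not anagrams

0


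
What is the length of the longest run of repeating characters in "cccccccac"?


Input: "cccccccac"
Scanning for longest run:
  Position 1 ('c'): continues run of 'c', length=2
  Position 2 ('c'): continues run of 'c', length=3
  Position 3 ('c'): continues run of 'c', length=4
  Position 4 ('c'): continues run of 'c', length=5
  Position 5 ('c'): continues run of 'c', length=6
  Position 6 ('c'): continues run of 'c', length=7
  Position 7 ('a'): new char, reset run to 1
  Position 8 ('c'): new char, reset run to 1
Longest run: 'c' with length 7

7


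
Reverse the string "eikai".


Input: eikai
Reading characters right to left:
  Position 4: 'i'
  Position 3: 'a'
  Position 2: 'k'
  Position 1: 'i'
  Position 0: 'e'
Reversed: iakie

iakie


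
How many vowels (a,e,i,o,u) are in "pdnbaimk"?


Input: pdnbaimk
Checking each character:
  'p' at position 0: consonant
  'd' at position 1: consonant
  'n' at position 2: consonant
  'b' at position 3: consonant
  'a' at position 4: vowel (running total: 1)
  'i' at position 5: vowel (running total: 2)
  'm' at position 6: consonant
  'k' at position 7: consonant
Total vowels: 2

2


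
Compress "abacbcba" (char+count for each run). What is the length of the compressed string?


Input: abacbcba
Runs:
  'a' x 1 => "a1"
  'b' x 1 => "b1"
  'a' x 1 => "a1"
  'c' x 1 => "c1"
  'b' x 1 => "b1"
  'c' x 1 => "c1"
  'b' x 1 => "b1"
  'a' x 1 => "a1"
Compressed: "a1b1a1c1b1c1b1a1"
Compressed length: 16

16


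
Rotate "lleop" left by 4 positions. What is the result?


Input: "lleop", rotate left by 4
First 4 characters: "lleo"
Remaining characters: "p"
Concatenate remaining + first: "p" + "lleo" = "plleo"

plleo


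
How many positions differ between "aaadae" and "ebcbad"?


Comparing "aaadae" and "ebcbad" position by position:
  Position 0: 'a' vs 'e' => DIFFER
  Position 1: 'a' vs 'b' => DIFFER
  Position 2: 'a' vs 'c' => DIFFER
  Position 3: 'd' vs 'b' => DIFFER
  Position 4: 'a' vs 'a' => same
  Position 5: 'e' vs 'd' => DIFFER
Positions that differ: 5

5


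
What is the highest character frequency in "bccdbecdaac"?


Input: bccdbecdaac
Character counts:
  'a': 2
  'b': 2
  'c': 4
  'd': 2
  'e': 1
Maximum frequency: 4

4


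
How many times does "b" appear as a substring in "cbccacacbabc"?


Searching for "b" in "cbccacacbabc"
Scanning each position:
  Position 0: "c" => no
  Position 1: "b" => MATCH
  Position 2: "c" => no
  Position 3: "c" => no
  Position 4: "a" => no
  Position 5: "c" => no
  Position 6: "a" => no
  Position 7: "c" => no
  Position 8: "b" => MATCH
  Position 9: "a" => no
  Position 10: "b" => MATCH
  Position 11: "c" => no
Total occurrences: 3

3


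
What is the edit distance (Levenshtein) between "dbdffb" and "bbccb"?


Computing edit distance: "dbdffb" -> "bbccb"
DP table:
           b    b    c    c    b
      0    1    2    3    4    5
  d   1    1    2    3    4    5
  b   2    1    1    2    3    4
  d   3    2    2    2    3    4
  f   4    3    3    3    3    4
  f   5    4    4    4    4    4
  b   6    5    4    5    5    4
Edit distance = dp[6][5] = 4

4


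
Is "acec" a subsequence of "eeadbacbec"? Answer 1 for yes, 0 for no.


Check if "acec" is a subsequence of "eeadbacbec"
Greedy scan:
  Position 0 ('e'): no match needed
  Position 1 ('e'): no match needed
  Position 2 ('a'): matches sub[0] = 'a'
  Position 3 ('d'): no match needed
  Position 4 ('b'): no match needed
  Position 5 ('a'): no match needed
  Position 6 ('c'): matches sub[1] = 'c'
  Position 7 ('b'): no match needed
  Position 8 ('e'): matches sub[2] = 'e'
  Position 9 ('c'): matches sub[3] = 'c'
All 4 characters matched => is a subsequence

1


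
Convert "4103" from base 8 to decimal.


Input: "4103" in base 8
Positional expansion:
  Digit '4' (value 4) x 8^3 = 2048
  Digit '1' (value 1) x 8^2 = 64
  Digit '0' (value 0) x 8^1 = 0
  Digit '3' (value 3) x 8^0 = 3
Sum = 2115

2115


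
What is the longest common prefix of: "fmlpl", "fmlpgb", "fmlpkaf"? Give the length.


Words: fmlpl, fmlpgb, fmlpkaf
  Position 0: all 'f' => match
  Position 1: all 'm' => match
  Position 2: all 'l' => match
  Position 3: all 'p' => match
  Position 4: ('l', 'g', 'k') => mismatch, stop
LCP = "fmlp" (length 4)

4


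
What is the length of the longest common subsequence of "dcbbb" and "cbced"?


LCS of "dcbbb" and "cbced"
DP table:
           c    b    c    e    d
      0    0    0    0    0    0
  d   0    0    0    0    0    1
  c   0    1    1    1    1    1
  b   0    1    2    2    2    2
  b   0    1    2    2    2    2
  b   0    1    2    2    2    2
LCS length = dp[5][5] = 2

2


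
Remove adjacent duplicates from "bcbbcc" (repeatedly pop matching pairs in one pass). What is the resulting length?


Input: bcbbcc
Stack-based adjacent duplicate removal:
  Read 'b': push. Stack: b
  Read 'c': push. Stack: bc
  Read 'b': push. Stack: bcb
  Read 'b': matches stack top 'b' => pop. Stack: bc
  Read 'c': matches stack top 'c' => pop. Stack: b
  Read 'c': push. Stack: bc
Final stack: "bc" (length 2)

2


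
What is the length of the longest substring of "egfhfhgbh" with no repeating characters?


Input: "egfhfhgbh"
Sliding window (track last position of each char):
  Position 0 ('e'): window [0,0] length 1 -- new best
  Position 1 ('g'): window [0,1] length 2 -- new best
  Position 2 ('f'): window [0,2] length 3 -- new best
  Position 3 ('h'): window [0,3] length 4 -- new best
  Position 4 ('f'): repeat (last at 2), move window start to 3
  Position 4 ('f'): window [3,4] length 2
  Position 5 ('h'): repeat (last at 3), move window start to 4
  Position 5 ('h'): window [4,5] length 2
  Position 6 ('g'): window [4,6] length 3
  Position 7 ('b'): window [4,7] length 4
  Position 8 ('h'): repeat (last at 5), move window start to 6
  Position 8 ('h'): window [6,8] length 3
Longest substring with no repeats: "egfh" with length 4

4


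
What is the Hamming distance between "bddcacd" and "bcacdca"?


Comparing "bddcacd" and "bcacdca" position by position:
  Position 0: 'b' vs 'b' => same
  Position 1: 'd' vs 'c' => differ
  Position 2: 'd' vs 'a' => differ
  Position 3: 'c' vs 'c' => same
  Position 4: 'a' vs 'd' => differ
  Position 5: 'c' vs 'c' => same
  Position 6: 'd' vs 'a' => differ
Total differences (Hamming distance): 4

4


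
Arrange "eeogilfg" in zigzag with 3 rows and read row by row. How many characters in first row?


Zigzag "eeogilfg" into 3 rows:
Placing characters:
  'e' => row 0
  'e' => row 1
  'o' => row 2
  'g' => row 1
  'i' => row 0
  'l' => row 1
  'f' => row 2
  'g' => row 1
Rows:
  Row 0: "ei"
  Row 1: "eglg"
  Row 2: "of"
First row length: 2

2


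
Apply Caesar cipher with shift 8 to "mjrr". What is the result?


Caesar cipher: shift "mjrr" by 8
  'm' (pos 12) + 8 = pos 20 = 'u'
  'j' (pos 9) + 8 = pos 17 = 'r'
  'r' (pos 17) + 8 = pos 25 = 'z'
  'r' (pos 17) + 8 = pos 25 = 'z'
Result: urzz

urzz


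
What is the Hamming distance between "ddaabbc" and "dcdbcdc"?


Comparing "ddaabbc" and "dcdbcdc" position by position:
  Position 0: 'd' vs 'd' => same
  Position 1: 'd' vs 'c' => differ
  Position 2: 'a' vs 'd' => differ
  Position 3: 'a' vs 'b' => differ
  Position 4: 'b' vs 'c' => differ
  Position 5: 'b' vs 'd' => differ
  Position 6: 'c' vs 'c' => same
Total differences (Hamming distance): 5

5


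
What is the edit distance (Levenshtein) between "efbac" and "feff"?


Computing edit distance: "efbac" -> "feff"
DP table:
           f    e    f    f
      0    1    2    3    4
  e   1    1    1    2    3
  f   2    1    2    1    2
  b   3    2    2    2    2
  a   4    3    3    3    3
  c   5    4    4    4    4
Edit distance = dp[5][4] = 4

4


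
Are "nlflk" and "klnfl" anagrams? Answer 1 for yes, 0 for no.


Strings: "nlflk", "klnfl"
Sorted first:  fklln
Sorted second: fklln
Sorted forms match => anagrams

1


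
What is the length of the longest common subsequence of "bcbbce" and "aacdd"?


LCS of "bcbbce" and "aacdd"
DP table:
           a    a    c    d    d
      0    0    0    0    0    0
  b   0    0    0    0    0    0
  c   0    0    0    1    1    1
  b   0    0    0    1    1    1
  b   0    0    0    1    1    1
  c   0    0    0    1    1    1
  e   0    0    0    1    1    1
LCS length = dp[6][5] = 1

1


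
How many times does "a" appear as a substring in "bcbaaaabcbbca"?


Searching for "a" in "bcbaaaabcbbca"
Scanning each position:
  Position 0: "b" => no
  Position 1: "c" => no
  Position 2: "b" => no
  Position 3: "a" => MATCH
  Position 4: "a" => MATCH
  Position 5: "a" => MATCH
  Position 6: "a" => MATCH
  Position 7: "b" => no
  Position 8: "c" => no
  Position 9: "b" => no
  Position 10: "b" => no
  Position 11: "c" => no
  Position 12: "a" => MATCH
Total occurrences: 5

5


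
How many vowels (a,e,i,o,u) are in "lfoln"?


Input: lfoln
Checking each character:
  'l' at position 0: consonant
  'f' at position 1: consonant
  'o' at position 2: vowel (running total: 1)
  'l' at position 3: consonant
  'n' at position 4: consonant
Total vowels: 1

1


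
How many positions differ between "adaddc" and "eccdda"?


Comparing "adaddc" and "eccdda" position by position:
  Position 0: 'a' vs 'e' => DIFFER
  Position 1: 'd' vs 'c' => DIFFER
  Position 2: 'a' vs 'c' => DIFFER
  Position 3: 'd' vs 'd' => same
  Position 4: 'd' vs 'd' => same
  Position 5: 'c' vs 'a' => DIFFER
Positions that differ: 4

4


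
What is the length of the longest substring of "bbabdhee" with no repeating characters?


Input: "bbabdhee"
Sliding window (track last position of each char):
  Position 0 ('b'): window [0,0] length 1 -- new best
  Position 1 ('b'): repeat (last at 0), move window start to 1
  Position 1 ('b'): window [1,1] length 1
  Position 2 ('a'): window [1,2] length 2 -- new best
  Position 3 ('b'): repeat (last at 1), move window start to 2
  Position 3 ('b'): window [2,3] length 2
  Position 4 ('d'): window [2,4] length 3 -- new best
  Position 5 ('h'): window [2,5] length 4 -- new best
  Position 6 ('e'): window [2,6] length 5 -- new best
  Position 7 ('e'): repeat (last at 6), move window start to 7
  Position 7 ('e'): window [7,7] length 1
Longest substring with no repeats: "abdhe" with length 5

5


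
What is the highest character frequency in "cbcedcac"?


Input: cbcedcac
Character counts:
  'a': 1
  'b': 1
  'c': 4
  'd': 1
  'e': 1
Maximum frequency: 4

4


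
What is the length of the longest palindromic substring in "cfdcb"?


Input: "cfdcb"
Checking substrings for palindromes:
  No multi-char palindromic substrings found
Longest palindromic substring: "c" with length 1

1


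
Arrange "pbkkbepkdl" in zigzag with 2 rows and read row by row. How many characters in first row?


Zigzag "pbkkbepkdl" into 2 rows:
Placing characters:
  'p' => row 0
  'b' => row 1
  'k' => row 0
  'k' => row 1
  'b' => row 0
  'e' => row 1
  'p' => row 0
  'k' => row 1
  'd' => row 0
  'l' => row 1
Rows:
  Row 0: "pkbpd"
  Row 1: "bkekl"
First row length: 5

5


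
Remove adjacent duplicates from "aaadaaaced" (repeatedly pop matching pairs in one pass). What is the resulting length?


Input: aaadaaaced
Stack-based adjacent duplicate removal:
  Read 'a': push. Stack: a
  Read 'a': matches stack top 'a' => pop. Stack: (empty)
  Read 'a': push. Stack: a
  Read 'd': push. Stack: ad
  Read 'a': push. Stack: ada
  Read 'a': matches stack top 'a' => pop. Stack: ad
  Read 'a': push. Stack: ada
  Read 'c': push. Stack: adac
  Read 'e': push. Stack: adace
  Read 'd': push. Stack: adaced
Final stack: "adaced" (length 6)

6


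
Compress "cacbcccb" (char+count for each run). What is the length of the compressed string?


Input: cacbcccb
Runs:
  'c' x 1 => "c1"
  'a' x 1 => "a1"
  'c' x 1 => "c1"
  'b' x 1 => "b1"
  'c' x 3 => "c3"
  'b' x 1 => "b1"
Compressed: "c1a1c1b1c3b1"
Compressed length: 12

12


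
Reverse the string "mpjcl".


Input: mpjcl
Reading characters right to left:
  Position 4: 'l'
  Position 3: 'c'
  Position 2: 'j'
  Position 1: 'p'
  Position 0: 'm'
Reversed: lcjpm

lcjpm


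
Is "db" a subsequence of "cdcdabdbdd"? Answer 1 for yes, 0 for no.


Check if "db" is a subsequence of "cdcdabdbdd"
Greedy scan:
  Position 0 ('c'): no match needed
  Position 1 ('d'): matches sub[0] = 'd'
  Position 2 ('c'): no match needed
  Position 3 ('d'): no match needed
  Position 4 ('a'): no match needed
  Position 5 ('b'): matches sub[1] = 'b'
  Position 6 ('d'): no match needed
  Position 7 ('b'): no match needed
  Position 8 ('d'): no match needed
  Position 9 ('d'): no match needed
All 2 characters matched => is a subsequence

1


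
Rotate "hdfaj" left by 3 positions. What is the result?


Input: "hdfaj", rotate left by 3
First 3 characters: "hdf"
Remaining characters: "aj"
Concatenate remaining + first: "aj" + "hdf" = "ajhdf"

ajhdf


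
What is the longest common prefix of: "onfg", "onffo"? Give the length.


Words: onfg, onffo
  Position 0: all 'o' => match
  Position 1: all 'n' => match
  Position 2: all 'f' => match
  Position 3: ('g', 'f') => mismatch, stop
LCP = "onf" (length 3)

3


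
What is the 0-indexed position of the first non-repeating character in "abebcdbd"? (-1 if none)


Input: abebcdbd
Character frequencies:
  'a': 1
  'b': 3
  'c': 1
  'd': 2
  'e': 1
Scanning left to right for freq == 1:
  Position 0 ('a'): unique! => answer = 0

0


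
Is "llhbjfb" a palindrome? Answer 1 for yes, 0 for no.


Input: llhbjfb
Reversed: bfjbhll
  Compare pos 0 ('l') with pos 6 ('b'): MISMATCH
  Compare pos 1 ('l') with pos 5 ('f'): MISMATCH
  Compare pos 2 ('h') with pos 4 ('j'): MISMATCH
Result: not a palindrome

0


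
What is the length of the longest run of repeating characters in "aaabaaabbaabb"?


Input: "aaabaaabbaabb"
Scanning for longest run:
  Position 1 ('a'): continues run of 'a', length=2
  Position 2 ('a'): continues run of 'a', length=3
  Position 3 ('b'): new char, reset run to 1
  Position 4 ('a'): new char, reset run to 1
  Position 5 ('a'): continues run of 'a', length=2
  Position 6 ('a'): continues run of 'a', length=3
  Position 7 ('b'): new char, reset run to 1
  Position 8 ('b'): continues run of 'b', length=2
  Position 9 ('a'): new char, reset run to 1
  Position 10 ('a'): continues run of 'a', length=2
  Position 11 ('b'): new char, reset run to 1
  Position 12 ('b'): continues run of 'b', length=2
Longest run: 'a' with length 3

3


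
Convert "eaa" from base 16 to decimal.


Input: "eaa" in base 16
Positional expansion:
  Digit 'e' (value 14) x 16^2 = 3584
  Digit 'a' (value 10) x 16^1 = 160
  Digit 'a' (value 10) x 16^0 = 10
Sum = 3754

3754


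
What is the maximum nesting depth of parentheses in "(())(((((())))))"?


Input: "(())(((((())))))"
Tracking depth:
  Position 0 '(': depth becomes 1
  Position 1 '(': depth becomes 2
  Position 2 ')': depth becomes 1
  Position 3 ')': depth becomes 0
  Position 4 '(': depth becomes 1
  Position 5 '(': depth becomes 2
  Position 6 '(': depth becomes 3
  Position 7 '(': depth becomes 4
  Position 8 '(': depth becomes 5
  Position 9 '(': depth becomes 6
  Position 10 ')': depth becomes 5
  Position 11 ')': depth becomes 4
  Position 12 ')': depth becomes 3
  Position 13 ')': depth becomes 2
  Position 14 ')': depth becomes 1
  Position 15 ')': depth becomes 0
Maximum depth reached: 6

6


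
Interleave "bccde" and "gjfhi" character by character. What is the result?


Interleaving "bccde" and "gjfhi":
  Position 0: 'b' from first, 'g' from second => "bg"
  Position 1: 'c' from first, 'j' from second => "cj"
  Position 2: 'c' from first, 'f' from second => "cf"
  Position 3: 'd' from first, 'h' from second => "dh"
  Position 4: 'e' from first, 'i' from second => "ei"
Result: bgcjcfdhei

bgcjcfdhei


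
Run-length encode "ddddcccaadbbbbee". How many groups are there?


Input: ddddcccaadbbbbee
Scanning for consecutive runs:
  Group 1: 'd' x 4 (positions 0-3)
  Group 2: 'c' x 3 (positions 4-6)
  Group 3: 'a' x 2 (positions 7-8)
  Group 4: 'd' x 1 (positions 9-9)
  Group 5: 'b' x 4 (positions 10-13)
  Group 6: 'e' x 2 (positions 14-15)
Total groups: 6

6


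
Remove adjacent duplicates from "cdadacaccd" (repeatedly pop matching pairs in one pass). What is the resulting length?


Input: cdadacaccd
Stack-based adjacent duplicate removal:
  Read 'c': push. Stack: c
  Read 'd': push. Stack: cd
  Read 'a': push. Stack: cda
  Read 'd': push. Stack: cdad
  Read 'a': push. Stack: cdada
  Read 'c': push. Stack: cdadac
  Read 'a': push. Stack: cdadaca
  Read 'c': push. Stack: cdadacac
  Read 'c': matches stack top 'c' => pop. Stack: cdadaca
  Read 'd': push. Stack: cdadacad
Final stack: "cdadacad" (length 8)

8


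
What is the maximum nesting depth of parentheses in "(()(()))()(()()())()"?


Input: "(()(()))()(()()())()"
Tracking depth:
  Position 0 '(': depth becomes 1
  Position 1 '(': depth becomes 2
  Position 2 ')': depth becomes 1
  Position 3 '(': depth becomes 2
  Position 4 '(': depth becomes 3
  Position 5 ')': depth becomes 2
  Position 6 ')': depth becomes 1
  Position 7 ')': depth becomes 0
  Position 8 '(': depth becomes 1
  Position 9 ')': depth becomes 0
  Position 10 '(': depth becomes 1
  Position 11 '(': depth becomes 2
  Position 12 ')': depth becomes 1
  Position 13 '(': depth becomes 2
  Position 14 ')': depth becomes 1
  Position 15 '(': depth becomes 2
  Position 16 ')': depth becomes 1
  Position 17 ')': depth becomes 0
  Position 18 '(': depth becomes 1
  Position 19 ')': depth becomes 0
Maximum depth reached: 3

3


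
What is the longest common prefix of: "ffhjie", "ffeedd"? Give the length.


Words: ffhjie, ffeedd
  Position 0: all 'f' => match
  Position 1: all 'f' => match
  Position 2: ('h', 'e') => mismatch, stop
LCP = "ff" (length 2)

2


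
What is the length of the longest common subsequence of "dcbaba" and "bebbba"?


LCS of "dcbaba" and "bebbba"
DP table:
           b    e    b    b    b    a
      0    0    0    0    0    0    0
  d   0    0    0    0    0    0    0
  c   0    0    0    0    0    0    0
  b   0    1    1    1    1    1    1
  a   0    1    1    1    1    1    2
  b   0    1    1    2    2    2    2
  a   0    1    1    2    2    2    3
LCS length = dp[6][6] = 3

3


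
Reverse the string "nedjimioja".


Input: nedjimioja
Reading characters right to left:
  Position 9: 'a'
  Position 8: 'j'
  Position 7: 'o'
  Position 6: 'i'
  Position 5: 'm'
  Position 4: 'i'
  Position 3: 'j'
  Position 2: 'd'
  Position 1: 'e'
  Position 0: 'n'
Reversed: ajoimijden

ajoimijden


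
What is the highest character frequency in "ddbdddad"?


Input: ddbdddad
Character counts:
  'a': 1
  'b': 1
  'd': 6
Maximum frequency: 6

6
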